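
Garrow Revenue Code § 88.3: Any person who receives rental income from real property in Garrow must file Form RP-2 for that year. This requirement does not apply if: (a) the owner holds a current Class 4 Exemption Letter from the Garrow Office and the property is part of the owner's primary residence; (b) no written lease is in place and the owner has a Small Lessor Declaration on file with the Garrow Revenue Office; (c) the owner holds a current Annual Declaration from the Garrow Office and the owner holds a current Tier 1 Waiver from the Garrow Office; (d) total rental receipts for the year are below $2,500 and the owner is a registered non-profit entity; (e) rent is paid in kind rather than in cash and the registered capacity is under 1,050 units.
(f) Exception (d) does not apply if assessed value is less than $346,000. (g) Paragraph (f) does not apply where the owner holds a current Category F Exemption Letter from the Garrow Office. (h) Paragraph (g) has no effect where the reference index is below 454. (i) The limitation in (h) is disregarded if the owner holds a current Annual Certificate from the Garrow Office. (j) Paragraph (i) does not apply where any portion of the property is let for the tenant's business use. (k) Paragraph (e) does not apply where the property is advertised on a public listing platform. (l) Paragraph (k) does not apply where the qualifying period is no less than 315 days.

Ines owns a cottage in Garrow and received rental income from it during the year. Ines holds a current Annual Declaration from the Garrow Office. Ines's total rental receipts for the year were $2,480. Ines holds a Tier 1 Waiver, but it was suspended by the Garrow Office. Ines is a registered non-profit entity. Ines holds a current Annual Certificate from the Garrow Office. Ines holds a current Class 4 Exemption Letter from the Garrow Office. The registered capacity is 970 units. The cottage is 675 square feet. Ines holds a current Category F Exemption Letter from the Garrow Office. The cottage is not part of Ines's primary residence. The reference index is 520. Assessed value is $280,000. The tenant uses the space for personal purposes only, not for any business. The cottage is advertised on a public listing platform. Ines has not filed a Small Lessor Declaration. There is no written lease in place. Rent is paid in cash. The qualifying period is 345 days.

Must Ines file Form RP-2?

Exception (a) does not apply: the cottage is not part of the primary residence.
Exception (b) does not apply: no Small Lessor Declaration is on file.
Exception (c) does not apply: the Tier 1 Waiver is not current.
Exception (d)'s conditions are all satisfied: total rental receipts for the year are $2,480, below the $2,500 limit; Ines is a registered non-profit. Considering the limiting provisions: (f) would limit (d) — assessed value is $280,000, less than the $346,000 limit — but (g) sets (f) aside: (g) operates against (f): a current Category F Exemption Letter is held. (h) does not operate here (the reference index is 520, not below 454), so (g) stands. So (d) applies.
Exception (e) does not apply: rent is paid in cash.

No — exception (d) applies; Ines is not required to file Form RP-2.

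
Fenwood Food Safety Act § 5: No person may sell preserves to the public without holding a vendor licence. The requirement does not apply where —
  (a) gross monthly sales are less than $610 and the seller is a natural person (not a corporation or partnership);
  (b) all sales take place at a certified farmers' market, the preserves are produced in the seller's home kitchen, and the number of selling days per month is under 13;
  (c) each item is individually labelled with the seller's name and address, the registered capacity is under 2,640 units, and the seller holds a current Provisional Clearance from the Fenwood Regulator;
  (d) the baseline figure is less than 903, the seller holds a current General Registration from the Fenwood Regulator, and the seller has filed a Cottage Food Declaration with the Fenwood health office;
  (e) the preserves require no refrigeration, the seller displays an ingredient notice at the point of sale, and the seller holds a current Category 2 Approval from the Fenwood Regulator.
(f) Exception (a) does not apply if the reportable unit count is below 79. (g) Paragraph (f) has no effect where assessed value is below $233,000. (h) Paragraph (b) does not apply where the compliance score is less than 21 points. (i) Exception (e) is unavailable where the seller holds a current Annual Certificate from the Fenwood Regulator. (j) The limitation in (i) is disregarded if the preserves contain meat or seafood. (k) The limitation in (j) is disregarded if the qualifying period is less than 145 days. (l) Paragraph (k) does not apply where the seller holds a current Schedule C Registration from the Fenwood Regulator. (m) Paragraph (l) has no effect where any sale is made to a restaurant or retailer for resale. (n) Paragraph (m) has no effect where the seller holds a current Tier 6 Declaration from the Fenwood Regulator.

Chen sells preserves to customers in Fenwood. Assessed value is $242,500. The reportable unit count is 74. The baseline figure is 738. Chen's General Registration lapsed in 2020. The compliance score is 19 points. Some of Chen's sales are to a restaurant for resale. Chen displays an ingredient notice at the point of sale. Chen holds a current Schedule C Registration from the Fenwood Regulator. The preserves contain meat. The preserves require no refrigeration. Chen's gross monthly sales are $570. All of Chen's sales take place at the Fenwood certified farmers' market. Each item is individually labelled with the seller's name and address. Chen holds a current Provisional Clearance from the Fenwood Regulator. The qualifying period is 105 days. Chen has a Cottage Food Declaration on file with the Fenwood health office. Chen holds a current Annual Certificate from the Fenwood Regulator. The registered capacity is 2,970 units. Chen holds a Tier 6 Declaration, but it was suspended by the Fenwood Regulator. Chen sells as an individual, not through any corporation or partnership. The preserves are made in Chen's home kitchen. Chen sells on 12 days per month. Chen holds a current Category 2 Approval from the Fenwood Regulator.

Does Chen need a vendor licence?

Yes — Chen must hold a vendor licence.

Exception (a)'s conditions are all satisfied: gross monthly sales are $570, less than the $610 limit; the seller is a natural person. But applying paragraphs (f)–(g): (f) operates — the reportable unit count is 74, below the 79 limit. (g), which would lift (f), is not engaged — assessed value is $242,500, not below $233,000. So (a) is unavailable.
Exception (b): all sales are at a certified farmers' market; the preserves are home-kitchen produced; the number of selling days per month is 12, under the 13 limit — every condition holds. However, paragraph (h) must be considered: (h) is engaged — the compliance score is 19 points, less than the 21 points limit. Exception (b) does not apply.
Exception (c) requires that the registered capacity is under 2,640 units; but the registered capacity is 2,970 units, not under 2,640 units, so (c) is unavailable.
Exception (d) fails — there is no General Registration in force.
Exception (e)'s conditions are all satisfied: the preserves are shelf-stable; an ingredient notice is displayed; a current Category 2 Approval is held. Turning to paragraphs (i)–(n): (i) operates against (e): a current Annual Certificate is held. (j) would limit (i) — the preserves contain meat — but (k) sets (j) aside: (k) operates against (j): the qualifying period is 105 days, less than the 145 days limit. (l) applies (a current Schedule C Registration is held), but is set aside by (m): (m) applies — some sales are to a restaurant for resale. (n) is inapplicable (there is no Tier 6 Declaration in force), so (m) stands. So (e) is unavailable.
No exception applies. The general rule governs.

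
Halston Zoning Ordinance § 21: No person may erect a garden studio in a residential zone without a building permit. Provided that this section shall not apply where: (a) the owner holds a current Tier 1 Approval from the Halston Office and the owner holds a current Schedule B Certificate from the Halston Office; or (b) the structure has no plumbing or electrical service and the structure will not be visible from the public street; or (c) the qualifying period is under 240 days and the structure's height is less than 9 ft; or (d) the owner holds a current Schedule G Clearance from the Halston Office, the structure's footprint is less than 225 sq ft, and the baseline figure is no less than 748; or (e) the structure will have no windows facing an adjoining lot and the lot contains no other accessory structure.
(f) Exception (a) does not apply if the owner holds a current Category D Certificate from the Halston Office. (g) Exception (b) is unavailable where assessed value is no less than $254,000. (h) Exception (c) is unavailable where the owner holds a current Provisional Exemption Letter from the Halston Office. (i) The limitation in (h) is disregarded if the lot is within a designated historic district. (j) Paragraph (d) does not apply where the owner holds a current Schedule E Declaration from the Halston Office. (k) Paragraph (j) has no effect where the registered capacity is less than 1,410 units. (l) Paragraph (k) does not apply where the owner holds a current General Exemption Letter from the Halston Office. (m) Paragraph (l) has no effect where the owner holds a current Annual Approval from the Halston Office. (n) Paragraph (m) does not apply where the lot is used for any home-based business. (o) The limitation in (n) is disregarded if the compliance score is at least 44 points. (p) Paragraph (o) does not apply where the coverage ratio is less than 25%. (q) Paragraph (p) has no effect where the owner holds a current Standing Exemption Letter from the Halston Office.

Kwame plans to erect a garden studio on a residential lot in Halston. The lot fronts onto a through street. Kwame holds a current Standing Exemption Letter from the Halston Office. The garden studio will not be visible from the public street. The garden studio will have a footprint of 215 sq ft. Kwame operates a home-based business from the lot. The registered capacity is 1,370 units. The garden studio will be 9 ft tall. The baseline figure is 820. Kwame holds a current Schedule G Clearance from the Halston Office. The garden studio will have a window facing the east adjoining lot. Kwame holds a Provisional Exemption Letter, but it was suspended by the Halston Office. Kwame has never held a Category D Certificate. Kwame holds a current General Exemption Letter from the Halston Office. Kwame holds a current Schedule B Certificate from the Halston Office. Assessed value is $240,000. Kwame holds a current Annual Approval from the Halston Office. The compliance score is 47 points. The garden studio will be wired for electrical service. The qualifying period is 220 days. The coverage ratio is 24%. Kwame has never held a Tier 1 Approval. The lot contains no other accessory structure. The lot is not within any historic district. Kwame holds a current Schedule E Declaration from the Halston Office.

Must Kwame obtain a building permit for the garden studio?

No — exception (d) applies; Kwame does not need a building permit.

Exception (a) does not apply: no current Tier 1 Approval is held.
Exception (b) does not apply: electrical service is planned.
Exception (c) fails — the structure's height is 9 ft, not less than 9 ft.
All of (d)'s requirements are met (a current Schedule G Clearance is held; the structure's footprint is 215 sq ft, less than the 225 sq ft limit; the baseline figure is 820, meeting the 748 threshold). Considering the limiting provisions: (j) would limit (d) — a current Schedule E Declaration is held — but (k) sets (j) aside: (k) is engaged — the registered capacity is 1,370 units, less than the 1,410 units limit. (l) would limit (k) — a current General Exemption Letter is held — but (m) sets (l) aside: (m) is triggered — a current Annual Approval is held. (n) is triggered (a home-based business operates on the lot), but yields to (o): (o) operates against (n): the compliance score is 47 points, meeting the 44 points threshold. (p) is triggered (the coverage ratio is 24%, less than the 25% limit), but is itself disapplied by (q): (q) is engaged — a current Standing Exemption Letter is held. (d) remains available.
Exception (e) requires that the structure will have no windows facing an adjoining lot; but a window faces an adjoining lot, so (e) is unavailable.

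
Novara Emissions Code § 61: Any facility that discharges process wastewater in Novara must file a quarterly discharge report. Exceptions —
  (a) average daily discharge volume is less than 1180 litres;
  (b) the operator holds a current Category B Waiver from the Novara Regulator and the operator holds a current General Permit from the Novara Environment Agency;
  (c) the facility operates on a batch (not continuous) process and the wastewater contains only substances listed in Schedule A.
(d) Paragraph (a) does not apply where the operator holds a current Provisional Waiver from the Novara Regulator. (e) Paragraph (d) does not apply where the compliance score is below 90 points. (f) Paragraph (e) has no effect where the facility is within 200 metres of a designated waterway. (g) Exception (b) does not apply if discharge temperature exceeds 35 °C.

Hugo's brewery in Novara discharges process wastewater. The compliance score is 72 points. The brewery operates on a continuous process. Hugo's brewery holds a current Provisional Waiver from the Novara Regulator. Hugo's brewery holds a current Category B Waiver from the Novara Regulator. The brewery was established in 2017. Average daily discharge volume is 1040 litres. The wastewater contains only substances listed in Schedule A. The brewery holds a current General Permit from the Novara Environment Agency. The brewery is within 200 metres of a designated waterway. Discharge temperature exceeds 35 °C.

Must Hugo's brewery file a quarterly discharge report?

Exception (a)'s conditions are all satisfied: average daily discharge volume is 1040 litres, less than the 1180 litres limit. Turning to paragraphs (d)–(f): (d) is triggered — a current Provisional Waiver is held. (e) would limit (d) — the compliance score is 72 points, below the 90 points limit — but (f) sets (e) aside: (f) operates against (e): the brewery is within 200 m of a designated waterway. So (a) is unavailable.
All of (b)'s requirements are met (a current Category B Waiver is held; a current General Permit is held). However, paragraph (g) must be considered: (g) operates against (b): discharge temperature exceeds 35 °C. So (b) is unavailable.
Exception (c) requires that the facility operates on a batch (not continuous) process; but the facility operates on a continuous process, so (c) is unavailable.
No exception applies. The general rule governs.

Yes — Hugo's brewery must file a quarterly discharge report.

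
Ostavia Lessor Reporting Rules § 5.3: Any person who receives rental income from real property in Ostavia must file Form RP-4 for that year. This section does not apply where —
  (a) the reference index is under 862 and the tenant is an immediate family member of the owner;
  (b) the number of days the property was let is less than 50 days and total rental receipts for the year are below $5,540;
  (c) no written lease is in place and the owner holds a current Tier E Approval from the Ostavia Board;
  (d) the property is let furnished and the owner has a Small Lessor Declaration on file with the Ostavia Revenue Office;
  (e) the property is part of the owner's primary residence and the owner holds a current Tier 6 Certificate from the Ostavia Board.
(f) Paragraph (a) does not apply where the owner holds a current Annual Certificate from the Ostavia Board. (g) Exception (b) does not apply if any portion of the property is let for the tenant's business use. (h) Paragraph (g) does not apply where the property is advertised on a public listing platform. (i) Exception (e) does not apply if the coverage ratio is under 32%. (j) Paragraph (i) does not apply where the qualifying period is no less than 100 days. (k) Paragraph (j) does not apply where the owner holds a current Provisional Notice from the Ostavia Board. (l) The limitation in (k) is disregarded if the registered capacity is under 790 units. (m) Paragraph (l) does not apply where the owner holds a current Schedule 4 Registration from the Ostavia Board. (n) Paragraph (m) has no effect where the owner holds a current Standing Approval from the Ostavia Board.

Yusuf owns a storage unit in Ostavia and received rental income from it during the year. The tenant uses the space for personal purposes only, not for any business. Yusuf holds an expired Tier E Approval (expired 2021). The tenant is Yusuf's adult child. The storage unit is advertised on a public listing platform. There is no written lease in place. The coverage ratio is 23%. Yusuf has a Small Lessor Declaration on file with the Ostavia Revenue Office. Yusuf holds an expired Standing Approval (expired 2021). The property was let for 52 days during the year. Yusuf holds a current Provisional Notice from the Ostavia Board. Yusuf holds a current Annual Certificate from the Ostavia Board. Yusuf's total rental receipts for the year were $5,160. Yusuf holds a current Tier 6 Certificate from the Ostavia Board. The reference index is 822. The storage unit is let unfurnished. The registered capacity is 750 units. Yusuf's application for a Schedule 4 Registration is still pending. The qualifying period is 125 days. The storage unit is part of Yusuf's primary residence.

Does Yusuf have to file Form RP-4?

No — exception (e) applies; Yusuf is not required to file Form RP-4.

Exception (a): the reference index is 822, under the 862 limit; the tenant is an immediate family member — every condition holds. Turning to paragraph (f): (f) operates against (a): a current Annual Certificate is held. So (a) is unavailable.
Exception (b) requires that the number of days the property was let is less than 50 days; but the number of days the property was let is 52 days, not less than 50 days, so (b) is unavailable.
Exception (c) requires that the owner holds a current Tier E Approval from the Ostavia Board; but the Tier E Approval is not current, so (c) is unavailable.
Exception (d) fails — the property is let unfurnished.
Exception (e)'s conditions are all satisfied: the storage unit is part of the primary residence; a current Tier 6 Certificate is held. As to paragraphs (i)–(n): (i) would limit (e) — the coverage ratio is 23%, under the 32% limit — but (j) sets (i) aside: (j) operates — the qualifying period is 125 days, meeting the 100 days threshold. (k) would limit (j) — a current Provisional Notice is held — but (l) sets (k) aside: (l) operates — the registered capacity is 750 units, under the 790 units limit. (m) is inapplicable (the Schedule 4 Registration is not current), so (l) stands. Exception (e) stands.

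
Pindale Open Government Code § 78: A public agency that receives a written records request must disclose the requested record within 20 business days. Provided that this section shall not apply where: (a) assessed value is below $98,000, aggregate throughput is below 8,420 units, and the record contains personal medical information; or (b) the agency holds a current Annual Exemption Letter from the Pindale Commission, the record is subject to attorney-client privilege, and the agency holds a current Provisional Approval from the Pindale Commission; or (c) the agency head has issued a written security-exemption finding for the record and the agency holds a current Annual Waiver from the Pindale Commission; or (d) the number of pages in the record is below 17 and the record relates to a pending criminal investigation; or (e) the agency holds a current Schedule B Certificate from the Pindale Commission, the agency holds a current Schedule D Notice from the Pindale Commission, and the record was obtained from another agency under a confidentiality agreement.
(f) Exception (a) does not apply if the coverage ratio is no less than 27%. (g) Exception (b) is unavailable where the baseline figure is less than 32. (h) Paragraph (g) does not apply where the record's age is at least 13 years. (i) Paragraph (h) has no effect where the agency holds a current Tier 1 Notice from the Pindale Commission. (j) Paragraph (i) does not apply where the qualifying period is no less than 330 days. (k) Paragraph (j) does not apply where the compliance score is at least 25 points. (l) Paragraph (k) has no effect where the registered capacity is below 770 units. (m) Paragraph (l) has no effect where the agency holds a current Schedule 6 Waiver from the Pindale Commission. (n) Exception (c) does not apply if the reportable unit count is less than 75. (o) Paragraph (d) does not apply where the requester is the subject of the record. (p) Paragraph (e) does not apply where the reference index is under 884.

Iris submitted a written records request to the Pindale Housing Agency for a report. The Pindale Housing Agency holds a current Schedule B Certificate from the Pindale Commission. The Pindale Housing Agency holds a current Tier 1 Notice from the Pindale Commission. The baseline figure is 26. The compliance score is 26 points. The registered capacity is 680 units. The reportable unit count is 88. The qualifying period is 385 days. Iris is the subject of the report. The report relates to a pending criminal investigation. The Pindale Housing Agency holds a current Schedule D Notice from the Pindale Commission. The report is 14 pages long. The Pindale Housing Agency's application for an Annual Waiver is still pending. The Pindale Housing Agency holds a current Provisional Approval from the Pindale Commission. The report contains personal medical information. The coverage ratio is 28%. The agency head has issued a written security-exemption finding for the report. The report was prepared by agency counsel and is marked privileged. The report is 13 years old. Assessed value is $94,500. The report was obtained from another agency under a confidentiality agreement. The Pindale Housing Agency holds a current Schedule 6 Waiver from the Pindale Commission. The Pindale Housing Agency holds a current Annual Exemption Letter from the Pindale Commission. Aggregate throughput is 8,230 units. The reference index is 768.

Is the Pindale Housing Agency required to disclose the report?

Exception (a): assessed value is $94,500, below the $98,000 limit; aggregate throughput is 8,230 units, below the 8,420 units limit; the report contains personal medical information — every condition holds. However, paragraph (f) must be considered: (f) operates — the coverage ratio is 28%, meeting the 27% threshold. Exception (a) does not apply.
Exception (b): a current Annual Exemption Letter is held; the report is privileged; a current Provisional Approval is held — every condition holds. However, paragraphs (g)–(m) must be considered: (g) operates — the baseline figure is 26, less than the 32 limit. (h) is engaged (the record's age is 13 years, meeting the 13 years threshold), but is itself disapplied by (i): (i) is engaged — a current Tier 1 Notice is held. (j) would limit (i) — the qualifying period is 385 days, meeting the 330 days threshold — but (k) sets (j) aside: (k) operates against (j): the compliance score is 26 points, meeting the 25 points threshold. (l) is engaged (the registered capacity is 680 units, below the 770 units limit), but is itself disapplied by (m): (m) operates against (l): a current Schedule 6 Waiver is held. Exception (b) does not apply.
Exception (c) does not apply: the Annual Waiver is not current.
Exception (d)'s conditions are all satisfied: the number of pages in the record is 14, below the 17 limit; the report relates to a pending investigation. Turning to paragraph (o): (o) operates against (d): Iris is the subject of the report. So (d) is unavailable.
All of (e)'s requirements are met (a current Schedule B Certificate is held; a current Schedule D Notice is held; the report was obtained under a confidentiality agreement). However, paragraph (p) must be considered: (p) operates against (e): the reference index is 768, under the 884 limit. So (e) is unavailable.
No exception applies. The general rule governs.

Yes — the Pindale Housing Agency must disclose the report.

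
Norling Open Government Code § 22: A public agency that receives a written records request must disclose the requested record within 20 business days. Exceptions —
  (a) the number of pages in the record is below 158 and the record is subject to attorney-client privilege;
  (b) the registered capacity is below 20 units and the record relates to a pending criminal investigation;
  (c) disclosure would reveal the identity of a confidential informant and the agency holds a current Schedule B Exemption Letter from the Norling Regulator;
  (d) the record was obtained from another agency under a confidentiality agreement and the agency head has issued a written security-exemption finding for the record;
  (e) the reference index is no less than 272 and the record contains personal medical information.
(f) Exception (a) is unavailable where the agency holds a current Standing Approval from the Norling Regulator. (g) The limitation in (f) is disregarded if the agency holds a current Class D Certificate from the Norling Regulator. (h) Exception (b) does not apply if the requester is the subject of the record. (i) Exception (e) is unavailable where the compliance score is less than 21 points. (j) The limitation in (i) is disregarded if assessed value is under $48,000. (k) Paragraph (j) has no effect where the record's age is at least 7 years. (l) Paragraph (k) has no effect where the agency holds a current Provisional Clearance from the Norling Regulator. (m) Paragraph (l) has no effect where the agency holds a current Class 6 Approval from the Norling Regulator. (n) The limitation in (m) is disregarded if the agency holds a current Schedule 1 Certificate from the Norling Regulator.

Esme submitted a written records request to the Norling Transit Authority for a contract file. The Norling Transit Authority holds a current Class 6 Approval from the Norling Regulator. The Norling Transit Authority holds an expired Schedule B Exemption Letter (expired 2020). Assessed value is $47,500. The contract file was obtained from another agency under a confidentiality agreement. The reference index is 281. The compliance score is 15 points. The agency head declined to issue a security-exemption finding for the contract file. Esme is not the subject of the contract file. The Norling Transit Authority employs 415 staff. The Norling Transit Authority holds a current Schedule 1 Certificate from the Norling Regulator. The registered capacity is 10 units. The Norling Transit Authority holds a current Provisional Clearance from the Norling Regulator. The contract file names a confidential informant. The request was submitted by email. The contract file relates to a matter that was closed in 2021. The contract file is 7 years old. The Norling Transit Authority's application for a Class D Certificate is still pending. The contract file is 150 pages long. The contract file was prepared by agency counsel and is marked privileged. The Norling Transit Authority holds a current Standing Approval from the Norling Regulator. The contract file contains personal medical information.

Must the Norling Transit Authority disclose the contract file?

No — exception (e) applies; the Norling Transit Authority is not required to disclose the contract file.

All of (a)'s requirements are met (the number of pages in the record is 150, below the 158 limit; the contract file is privileged). Turning to paragraphs (f)–(g): (f) operates against (a): a current Standing Approval is held. (g) is inapplicable (no current Class D Certificate is held), so (f) stands. So (a) is unavailable.
Exception (b) does not apply: the contract file relates to a closed matter.
Exception (c) requires that the agency holds a current Schedule B Exemption Letter from the Norling Regulator; but no current Schedule B Exemption Letter is held, so (c) is unavailable.
Exception (d) requires that the agency head has issued a written security-exemption finding for the record; but the agency head declined to issue a security-exemption finding, so (d) is unavailable.
All of (e)'s requirements are met (the reference index is 281, meeting the 272 threshold; the contract file contains personal medical information). Considering the limiting provisions: (i) applies (the compliance score is 15 points, less than the 21 points limit), but is displaced by (j): (j) operates against (i): assessed value is $47,500, under the $48,000 limit. (k) is engaged (the record's age is 7 years, meeting the 7 years threshold), but is itself disapplied by (l): (l) operates against (k): a current Provisional Clearance is held. (m) would limit (l) — a current Class 6 Approval is held — but (n) sets (m) aside: (n) operates against (m): a current Schedule 1 Certificate is held. (e) remains available.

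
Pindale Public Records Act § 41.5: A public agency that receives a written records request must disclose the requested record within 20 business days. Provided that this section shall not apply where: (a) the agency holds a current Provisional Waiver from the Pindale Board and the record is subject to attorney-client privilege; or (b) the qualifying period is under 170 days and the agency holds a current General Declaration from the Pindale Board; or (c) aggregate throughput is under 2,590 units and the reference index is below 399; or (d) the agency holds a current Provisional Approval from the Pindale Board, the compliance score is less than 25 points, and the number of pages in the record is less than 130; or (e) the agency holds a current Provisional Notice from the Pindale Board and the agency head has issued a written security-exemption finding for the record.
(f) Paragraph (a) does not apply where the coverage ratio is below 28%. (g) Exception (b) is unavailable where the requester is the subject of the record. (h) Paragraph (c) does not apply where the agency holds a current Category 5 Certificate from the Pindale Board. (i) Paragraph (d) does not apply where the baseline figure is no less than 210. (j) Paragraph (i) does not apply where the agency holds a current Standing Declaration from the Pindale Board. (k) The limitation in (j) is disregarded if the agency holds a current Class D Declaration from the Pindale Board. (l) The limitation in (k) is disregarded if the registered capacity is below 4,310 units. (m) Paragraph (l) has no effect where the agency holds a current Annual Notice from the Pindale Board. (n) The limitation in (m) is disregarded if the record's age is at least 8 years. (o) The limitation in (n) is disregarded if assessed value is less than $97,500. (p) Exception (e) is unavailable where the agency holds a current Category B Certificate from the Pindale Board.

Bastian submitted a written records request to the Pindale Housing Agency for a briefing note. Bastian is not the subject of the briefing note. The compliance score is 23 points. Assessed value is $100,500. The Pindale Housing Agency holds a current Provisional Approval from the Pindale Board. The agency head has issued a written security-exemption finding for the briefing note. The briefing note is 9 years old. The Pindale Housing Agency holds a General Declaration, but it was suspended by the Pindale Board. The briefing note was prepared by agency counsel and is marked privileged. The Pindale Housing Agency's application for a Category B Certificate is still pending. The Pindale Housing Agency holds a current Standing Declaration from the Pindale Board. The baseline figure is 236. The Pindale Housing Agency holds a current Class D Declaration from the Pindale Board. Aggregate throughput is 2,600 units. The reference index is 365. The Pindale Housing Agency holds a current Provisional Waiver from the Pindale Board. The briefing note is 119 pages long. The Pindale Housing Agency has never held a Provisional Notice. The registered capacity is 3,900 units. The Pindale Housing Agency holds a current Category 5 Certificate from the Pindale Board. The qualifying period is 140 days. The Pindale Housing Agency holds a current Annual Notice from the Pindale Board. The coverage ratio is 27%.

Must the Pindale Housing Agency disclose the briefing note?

No — exception (d) applies; the Pindale Housing Agency is not required to disclose the briefing note.

All of (a)'s requirements are met (a current Provisional Waiver is held; the briefing note is privileged). Turning to paragraph (f): (f) is triggered — the coverage ratio is 27%, below the 28% limit. Exception (a) does not apply.
Exception (b) requires that the agency holds a current General Declaration from the Pindale Board; but there is no General Declaration in force, so (b) is unavailable.
Exception (c) requires that aggregate throughput is under 2,590 units; but aggregate throughput is 2,600 units, not under 2,590 units, so (c) is unavailable.
Exception (d)'s conditions are all satisfied: a current Provisional Approval is held; the compliance score is 23 points, less than the 25 points limit; the number of pages in the record is 119, less than the 130 limit. As to paragraphs (i)–(o): (i) would limit (d) — the baseline figure is 236, meeting the 210 threshold — but (j) sets (i) aside: (j) is engaged — a current Standing Declaration is held. (k) would limit (j) — a current Class D Declaration is held — but (l) sets (k) aside: (l) is engaged — the registered capacity is 3,900 units, below the 4,310 units limit. (m) would limit (l) — a current Annual Notice is held — but (n) sets (m) aside: (n) is engaged — the record's age is 9 years, meeting the 8 years threshold. (o), which would lift (n), is not engaged — assessed value is $100,500, not less than $97,500. (d) remains available.
Exception (e) does not apply: the Provisional Notice is not current.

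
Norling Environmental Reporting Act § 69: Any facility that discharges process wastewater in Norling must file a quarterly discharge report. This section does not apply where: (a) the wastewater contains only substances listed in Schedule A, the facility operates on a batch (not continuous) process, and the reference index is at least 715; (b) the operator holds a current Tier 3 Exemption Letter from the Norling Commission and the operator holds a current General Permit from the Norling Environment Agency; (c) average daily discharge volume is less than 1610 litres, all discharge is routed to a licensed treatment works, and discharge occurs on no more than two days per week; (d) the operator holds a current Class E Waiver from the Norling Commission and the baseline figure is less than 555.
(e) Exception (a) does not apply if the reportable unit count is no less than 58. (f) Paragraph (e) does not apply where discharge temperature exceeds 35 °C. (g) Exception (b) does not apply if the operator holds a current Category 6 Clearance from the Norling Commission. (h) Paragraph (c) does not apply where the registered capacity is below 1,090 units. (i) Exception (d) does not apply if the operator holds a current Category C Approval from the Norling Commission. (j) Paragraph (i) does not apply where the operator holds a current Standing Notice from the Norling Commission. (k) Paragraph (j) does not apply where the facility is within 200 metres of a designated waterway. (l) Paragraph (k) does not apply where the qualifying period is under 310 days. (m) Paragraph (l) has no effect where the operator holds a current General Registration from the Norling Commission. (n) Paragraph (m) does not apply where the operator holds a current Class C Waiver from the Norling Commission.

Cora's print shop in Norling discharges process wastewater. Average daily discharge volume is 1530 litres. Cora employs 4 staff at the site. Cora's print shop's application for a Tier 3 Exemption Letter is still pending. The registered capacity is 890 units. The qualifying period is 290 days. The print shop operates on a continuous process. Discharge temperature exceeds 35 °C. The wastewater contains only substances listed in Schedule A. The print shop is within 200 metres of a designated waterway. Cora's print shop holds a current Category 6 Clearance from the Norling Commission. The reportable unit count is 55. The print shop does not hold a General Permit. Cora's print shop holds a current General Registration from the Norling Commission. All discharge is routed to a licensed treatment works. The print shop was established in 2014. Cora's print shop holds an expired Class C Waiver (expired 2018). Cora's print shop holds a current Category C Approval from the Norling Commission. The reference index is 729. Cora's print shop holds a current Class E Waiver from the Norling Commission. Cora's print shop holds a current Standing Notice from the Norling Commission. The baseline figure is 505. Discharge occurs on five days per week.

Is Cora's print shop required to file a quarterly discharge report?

Yes — Cora's print shop must file a quarterly discharge report.

Exception (a) requires that the facility operates on a batch (not continuous) process; but the facility operates on a continuous process, so (a) is unavailable.
Exception (b) requires that the operator holds a current Tier 3 Exemption Letter from the Norling Commission; but no current Tier 3 Exemption Letter is held, so (b) is unavailable.
Exception (c) does not apply: discharge occurs on five days per week.
Exception (d): a current Class E Waiver is held; the baseline figure is 505, less than the 555 limit — every condition holds. But: (i) applies — a current Category C Approval is held. (j) applies (a current Standing Notice is held), but is displaced by (k): (k) operates against (j): the print shop is within 200 m of a designated waterway. (l) would limit (k) — the qualifying period is 290 days, under the 310 days limit — but (m) sets (l) aside: (m) is engaged — a current General Registration is held. (n) is not triggered (no current Class C Waiver is held), so (m) stands. Exception (d) does not apply.
No exception applies. The general rule governs.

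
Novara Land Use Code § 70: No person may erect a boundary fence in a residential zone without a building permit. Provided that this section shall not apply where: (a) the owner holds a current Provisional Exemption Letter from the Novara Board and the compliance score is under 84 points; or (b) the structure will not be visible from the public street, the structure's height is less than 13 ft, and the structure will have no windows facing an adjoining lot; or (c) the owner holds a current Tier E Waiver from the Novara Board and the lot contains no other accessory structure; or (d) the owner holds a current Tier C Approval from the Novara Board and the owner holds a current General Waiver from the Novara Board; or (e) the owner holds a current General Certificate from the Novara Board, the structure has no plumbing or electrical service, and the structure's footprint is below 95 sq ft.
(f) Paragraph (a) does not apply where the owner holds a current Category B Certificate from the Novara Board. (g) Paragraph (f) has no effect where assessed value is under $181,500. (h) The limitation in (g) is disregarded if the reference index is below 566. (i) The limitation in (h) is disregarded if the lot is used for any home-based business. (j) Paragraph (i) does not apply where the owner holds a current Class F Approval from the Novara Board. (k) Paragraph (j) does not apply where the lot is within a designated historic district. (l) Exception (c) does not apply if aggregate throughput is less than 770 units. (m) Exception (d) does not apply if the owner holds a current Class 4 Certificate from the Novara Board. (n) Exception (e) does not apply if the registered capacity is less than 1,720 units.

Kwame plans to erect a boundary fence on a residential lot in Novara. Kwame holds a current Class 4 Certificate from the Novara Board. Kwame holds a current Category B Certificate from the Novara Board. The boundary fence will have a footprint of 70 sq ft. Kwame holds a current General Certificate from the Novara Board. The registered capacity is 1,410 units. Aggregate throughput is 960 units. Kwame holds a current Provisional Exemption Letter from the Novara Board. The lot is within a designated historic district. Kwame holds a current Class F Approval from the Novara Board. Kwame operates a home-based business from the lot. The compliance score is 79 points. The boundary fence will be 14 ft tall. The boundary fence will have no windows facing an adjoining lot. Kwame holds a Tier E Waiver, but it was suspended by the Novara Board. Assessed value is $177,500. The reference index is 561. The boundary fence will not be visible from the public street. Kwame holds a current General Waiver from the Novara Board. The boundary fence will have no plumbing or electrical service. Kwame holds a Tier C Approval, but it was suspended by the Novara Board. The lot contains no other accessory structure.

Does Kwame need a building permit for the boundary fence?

Exception (a) is satisfied on its face — a current Provisional Exemption Letter is held; the compliance score is 79 points, under the 84 points limit. Under paragraphs (f)–(k): (f) operates (a current Category B Certificate is held), but is set aside by (g): (g) is triggered — assessed value is $177,500, under the $181,500 limit. (h) would limit (g) — the reference index is 561, below the 566 limit — but (i) sets (h) aside: (i) operates against (h): a home-based business operates on the lot. (j) applies (a current Class F Approval is held), but is set aside by (k): (k) operates against (j): the lot is in a historic district. Exception (a) stands.
Exception (b) fails — the structure's height is 14 ft, not less than 13 ft.
Exception (c) fails — no current Tier E Waiver is held.
Exception (d) fails — there is no Tier C Approval in force.
Exception (e)'s conditions are all satisfied: a current General Certificate is held; there is no plumbing or electrical service; the structure's footprint is 70 sq ft, below the 95 sq ft limit. Turning to paragraph (n): (n) operates — the registered capacity is 1,410 units, less than the 1,720 units limit. (e) is therefore removed.

No — exception (a) applies; Kwame does not need a building permit.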